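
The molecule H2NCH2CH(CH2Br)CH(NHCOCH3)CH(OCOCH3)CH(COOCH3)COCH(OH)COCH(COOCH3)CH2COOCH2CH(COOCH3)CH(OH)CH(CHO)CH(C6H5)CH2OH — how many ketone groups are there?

2

Working along the chain:
  H2NCH2: –NH2 on an sp³ carbon with no adjacent C=O → amine.
  CH(CH2Br): pendant –CH2X: halogen on sp³ carbon → alkyl halide.
  CH(NHCOCH3): pendant –NHC(=O)CH3: N bonded to a carbonyl → amide (not amine).
  CH(OCOCH3): pendant –OC(=O)CH3: an acyloxy group → ester.
  CH(COOCH3): pendant –COOCH3: carbonyl C bonded to C and –OCH3 → ester.
  CO: –C(=O)– with carbon on both sides → ketone.
  CH(OH): –OH on an sp³ carbon → alcohol (secondary).
  CO: –C(=O)– with carbon on both sides → ketone.
  CH(COOCH3): pendant –COOCH3: carbonyl C bonded to C and –OCH3 → ester.
  CH2COOCH2: –C(=O)–O–C with C on the carbonyl side → ester.
  CH(COOCH3): pendant –COOCH3: carbonyl C bonded to C and –OCH3 → ester.
  CH(OH): –OH on an sp³ carbon → alcohol (secondary).
  CH(CHO): pendant –CHO: carbonyl C bonded to C and H → aldehyde.
  CH(C6H5): pendant –C6H5: benzene ring → arene.
  CH2OH: –OH on an sp³ carbon → alcohol.
Ketone appears at: CO, CO → 2.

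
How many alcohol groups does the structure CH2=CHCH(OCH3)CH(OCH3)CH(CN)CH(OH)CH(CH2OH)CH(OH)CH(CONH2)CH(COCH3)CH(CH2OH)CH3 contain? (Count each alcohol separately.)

Working along the chain:
  CH2=CH: C=C double bond → alkene.
  CH(OCH3): pendant –OCH3: C–O–C with sp³ C, no adjacent C=O → ether.
  CH(OCH3): pendant –OCH3: C–O–C with sp³ C, no adjacent C=O → ether.
  CH(CN): pendant –C≡N: nitrile.
  CH(OH): –OH on an sp³ carbon → alcohol (secondary).
  CH(CH2OH): pendant –CH2OH on an sp³ backbone C → alcohol.
  CH(OH): –OH on an sp³ carbon → alcohol (secondary).
  CH(CONH2): pendant –CONH2: carbonyl C bonded to C and N → amide.
  CH(COCH3): pendant –COCH3: carbonyl C bonded to two carbons → ketone.
  CH(CH2OH): pendant –CH2OH on an sp³ backbone C → alcohol.
Alcohol appears at: CH(OH), CH(CH2OH), CH(OH), CH(CH2OH) → 4.

4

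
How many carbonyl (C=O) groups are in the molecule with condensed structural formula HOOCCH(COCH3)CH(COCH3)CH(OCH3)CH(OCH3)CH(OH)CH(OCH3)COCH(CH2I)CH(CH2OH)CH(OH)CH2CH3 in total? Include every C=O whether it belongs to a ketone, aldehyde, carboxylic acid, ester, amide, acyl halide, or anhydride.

4

HOOC: carboxylic acid, 1 C=O (running total 1).
CH(COCH3): ketone, 1 C=O (running total 2).
CH(COCH3): ketone, 1 C=O (running total 3).
CO: ketone, 1 C=O (running total 4).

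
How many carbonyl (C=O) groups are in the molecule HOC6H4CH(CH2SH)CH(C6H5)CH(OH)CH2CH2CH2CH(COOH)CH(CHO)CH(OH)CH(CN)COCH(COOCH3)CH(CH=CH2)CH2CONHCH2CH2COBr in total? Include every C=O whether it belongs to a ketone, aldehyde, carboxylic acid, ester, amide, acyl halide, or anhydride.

6

CH(COOH): carboxylic acid, 1 C=O (running total 1).
CH(CHO): aldehyde, 1 C=O (running total 2).
CO: ketone, 1 C=O (running total 3).
CH(COOCH3): ester, 1 C=O (running total 4).
CH2CONHCH2: amide, 1 C=O (running total 5).
COBr: acyl halide, 1 C=O (running total 6).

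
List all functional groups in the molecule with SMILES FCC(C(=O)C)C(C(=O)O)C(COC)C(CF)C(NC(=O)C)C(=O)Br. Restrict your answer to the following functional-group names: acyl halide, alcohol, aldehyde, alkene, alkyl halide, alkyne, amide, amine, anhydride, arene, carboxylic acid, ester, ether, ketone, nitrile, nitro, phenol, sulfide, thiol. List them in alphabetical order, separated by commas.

Reading the structure from left to right:
  FCH2: halogen on an sp³ carbon → alkyl halide.
  CH(COCH3): pendant –COCH3: carbonyl C bonded to two carbons → ketone.
  CH(COOH): pendant –COOH: carbonyl C bonded to C and –OH → carboxylic acid.
  CH(CH2OCH3): pendant –CH2OCH3: C–O–C linkage → ether.
  CH(CH2F): pendant –CH2X: halogen on sp³ carbon → alkyl halide.
  CH(NHCOCH3): pendant –NHC(=O)CH3: N bonded to a carbonyl → amide (not amine).
  COBr: –C(=O)Br: carbonyl C bonded to C and to a halogen → acyl halide (not alkyl halide).

acyl halide, alkyl halide, amide, carboxylic acid, ether, ketone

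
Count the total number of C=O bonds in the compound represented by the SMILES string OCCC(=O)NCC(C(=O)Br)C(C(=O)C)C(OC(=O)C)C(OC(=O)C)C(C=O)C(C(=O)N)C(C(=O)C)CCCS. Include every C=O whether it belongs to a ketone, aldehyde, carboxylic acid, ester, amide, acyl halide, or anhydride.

CH2CONHCH2: amide, 1 C=O (running total 1).
CH(COBr): acyl halide, 1 C=O (running total 2).
CH(COCH3): ketone, 1 C=O (running total 3).
CH(OCOCH3): ester, 1 C=O (running total 4).
CH(OCOCH3): ester, 1 C=O (running total 5).
CH(CHO): aldehyde, 1 C=O (running total 6).
CH(CONH2): amide, 1 C=O (running total 7).
CH(COCH3): ketone, 1 C=O (running total 8).

8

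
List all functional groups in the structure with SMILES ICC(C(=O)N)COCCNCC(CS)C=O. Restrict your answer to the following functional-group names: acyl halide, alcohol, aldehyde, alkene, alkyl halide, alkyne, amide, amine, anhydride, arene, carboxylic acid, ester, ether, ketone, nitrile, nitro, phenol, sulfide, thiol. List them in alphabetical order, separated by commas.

halogen on an sp³ carbon → alkyl halide.
pendant –CONH2: carbonyl C bonded to C and N → amide.
C–O–C with sp³ carbons on both sides and no adjacent C=O → ether.
C–N–C with sp³ carbons and no adjacent C=O → amine (secondary).
pendant –CH2SH → thiol.
terminal –CHO: carbonyl C bonded to H and C → aldehyde.

aldehyde, alkyl halide, amide, amine, ether, thiol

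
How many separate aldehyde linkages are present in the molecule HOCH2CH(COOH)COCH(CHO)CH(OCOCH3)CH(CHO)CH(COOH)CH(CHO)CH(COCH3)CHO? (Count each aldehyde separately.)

Reading the structure from left to right:
  HOCH2: HO– on an sp³ carbon → alcohol.
  CH(COOH): pendant –COOH: carbonyl C bonded to C and –OH → carboxylic acid.
  CO: –C(=O)– with carbon on both sides → ketone.
  CH(CHO): pendant –CHO: carbonyl C bonded to C and H → aldehyde.
  CH(OCOCH3): pendant –OC(=O)CH3: an acyloxy group → ester.
  CH(CHO): pendant –CHO: carbonyl C bonded to C and H → aldehyde.
  CH(COOH): pendant –COOH: carbonyl C bonded to C and –OH → carboxylic acid.
  CH(CHO): pendant –CHO: carbonyl C bonded to C and H → aldehyde.
  CH(COCH3): pendant –COCH3: carbonyl C bonded to two carbons → ketone.
  CHO: terminal –CHO: carbonyl C bonded to H and C → aldehyde.
Aldehyde appears at: CH(CHO), CH(CHO), CH(CHO), CHO → 4.

4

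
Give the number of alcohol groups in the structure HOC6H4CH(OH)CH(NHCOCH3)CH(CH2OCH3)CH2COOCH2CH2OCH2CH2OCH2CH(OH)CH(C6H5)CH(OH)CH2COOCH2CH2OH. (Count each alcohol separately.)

Working along the chain:
  HOC6H4: –OH attached directly to an aromatic ring → phenol (not alcohol); the ring itself is an arene.
  CH(OH): –OH on an sp³ carbon → alcohol (secondary).
  CH(NHCOCH3): pendant –NHC(=O)CH3: N bonded to a carbonyl → amide (not amine).
  CH(CH2OCH3): pendant –CH2OCH3: C–O–C linkage → ether.
  CH2COOCH2: –C(=O)–O–C with C on the carbonyl side → ester.
  CH2OCH2: C–O–C with sp³ carbons on both sides and no adjacent C=O → ether.
  CH2OCH2: C–O–C with sp³ carbons on both sides and no adjacent C=O → ether.
  CH(OH): –OH on an sp³ carbon → alcohol (secondary).
  CH(C6H5): pendant –C6H5: benzene ring → arene.
  CH(OH): –OH on an sp³ carbon → alcohol (secondary).
  CH2COOCH2: –C(=O)–O–C with C on the carbonyl side → ester.
  CH2OH: –OH on an sp³ carbon → alcohol.
Alcohol appears at: CH(OH), CH(OH), CH(OH), CH2OH → 4.

4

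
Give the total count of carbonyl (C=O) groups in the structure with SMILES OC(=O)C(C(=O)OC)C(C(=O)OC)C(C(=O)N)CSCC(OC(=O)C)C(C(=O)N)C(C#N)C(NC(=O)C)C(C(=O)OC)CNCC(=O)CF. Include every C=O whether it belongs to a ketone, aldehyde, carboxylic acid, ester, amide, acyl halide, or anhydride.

HOOC: carboxylic acid, 1 C=O (running total 1).
CH(COOCH3): ester, 1 C=O (running total 2).
CH(COOCH3): ester, 1 C=O (running total 3).
CH(CONH2): amide, 1 C=O (running total 4).
CH(OCOCH3): ester, 1 C=O (running total 5).
CH(CONH2): amide, 1 C=O (running total 6).
CH(NHCOCH3): amide, 1 C=O (running total 7).
CH(COOCH3): ester, 1 C=O (running total 8).
CO: ketone, 1 C=O (running total 9).

9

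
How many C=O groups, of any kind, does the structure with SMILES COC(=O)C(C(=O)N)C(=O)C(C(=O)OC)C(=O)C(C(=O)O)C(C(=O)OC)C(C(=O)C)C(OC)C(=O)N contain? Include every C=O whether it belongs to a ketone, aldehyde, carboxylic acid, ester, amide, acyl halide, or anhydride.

CH3OOC: ester, 1 C=O (running total 1).
CH(CONH2): amide, 1 C=O (running total 2).
CO: ketone, 1 C=O (running total 3).
CH(COOCH3): ester, 1 C=O (running total 4).
CO: ketone, 1 C=O (running total 5).
CH(COOH): carboxylic acid, 1 C=O (running total 6).
CH(COOCH3): ester, 1 C=O (running total 7).
CH(COCH3): ketone, 1 C=O (running total 8).
CONH2: amide, 1 C=O (running total 9).

9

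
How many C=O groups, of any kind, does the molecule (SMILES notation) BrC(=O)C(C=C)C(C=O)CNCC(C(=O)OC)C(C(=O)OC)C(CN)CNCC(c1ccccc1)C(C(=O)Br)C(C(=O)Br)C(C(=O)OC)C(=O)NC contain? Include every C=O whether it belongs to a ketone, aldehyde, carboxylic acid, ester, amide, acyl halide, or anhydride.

8

BrCO: acyl halide, 1 C=O (running total 1).
CH(CHO): aldehyde, 1 C=O (running total 2).
CH(COOCH3): ester, 1 C=O (running total 3).
CH(COOCH3): ester, 1 C=O (running total 4).
CH(COBr): acyl halide, 1 C=O (running total 5).
CH(COBr): acyl halide, 1 C=O (running total 6).
CH(COOCH3): ester, 1 C=O (running total 7).
CONHCH3: amide, 1 C=O (running total 8).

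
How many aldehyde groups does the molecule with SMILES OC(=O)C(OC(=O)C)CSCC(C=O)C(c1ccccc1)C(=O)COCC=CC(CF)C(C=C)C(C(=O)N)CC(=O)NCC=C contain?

Working along the chain:
  HOOC: –COOH: carbonyl C bonded to –OH and C → carboxylic acid (the –OH is not a separate alcohol).
  CH(OCOCH3): pendant –OC(=O)CH3: an acyloxy group → ester.
  CH2SCH2: C–S–C linkage → sulfide (thioether).
  CH(CHO): pendant –CHO: carbonyl C bonded to C and H → aldehyde.
  CH(C6H5): pendant –C6H5: benzene ring → arene.
  CO: –C(=O)– with carbon on both sides → ketone.
  CH2OCH2: C–O–C with sp³ carbons on both sides and no adjacent C=O → ether.
  CH=CH: C=C double bond → alkene.
  CH(CH2F): pendant –CH2X: halogen on sp³ carbon → alkyl halide.
  CH(CH=CH2): pendant –CH=CH2: C=C double bond → alkene.
  CH(CONH2): pendant –CONH2: carbonyl C bonded to C and N → amide.
  CH2CONHCH2: –C(=O)–N– linkage → amide (the N is not an amine).
  CH=CH2: C=C double bond → alkene.
Aldehyde appears at: CH(CHO) → 1.

1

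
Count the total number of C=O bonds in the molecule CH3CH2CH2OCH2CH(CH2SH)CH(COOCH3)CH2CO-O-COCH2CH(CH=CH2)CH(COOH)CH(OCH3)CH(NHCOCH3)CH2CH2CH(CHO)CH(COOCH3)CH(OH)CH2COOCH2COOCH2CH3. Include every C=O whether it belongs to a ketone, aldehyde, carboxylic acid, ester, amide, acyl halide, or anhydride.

CH(COOCH3): ester, 1 C=O (running total 1).
CH2CO-O-COCH2: anhydride, 2 C=O (running total 3).
CH(COOH): carboxylic acid, 1 C=O (running total 4).
CH(NHCOCH3): amide, 1 C=O (running total 5).
CH(CHO): aldehyde, 1 C=O (running total 6).
CH(COOCH3): ester, 1 C=O (running total 7).
CH2COOCH2: ester, 1 C=O (running total 8).
COOCH2CH3: ester, 1 C=O (running total 9).

9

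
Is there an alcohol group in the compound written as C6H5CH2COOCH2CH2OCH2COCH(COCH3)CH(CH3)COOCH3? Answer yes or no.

no

C6H5– phenyl ring → arene.
–C(=O)–O–C with C on the carbonyl side → ester.
C–O–C with sp³ carbons on both sides and no adjacent C=O → ether.
–C(=O)– with carbon on both sides → ketone.
pendant –COCH3: carbonyl C bonded to two carbons → ketone.
–C(=O)OCH3: carbonyl C bonded to C and to –OCH3 → ester (not ketone + ether).
The groups actually present are: arene, ester, ether, ketone.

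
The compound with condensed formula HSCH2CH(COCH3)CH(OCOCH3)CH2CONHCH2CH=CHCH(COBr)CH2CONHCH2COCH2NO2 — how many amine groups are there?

0

Reading the structure from left to right:
  HSCH2: –SH on an sp³ carbon → thiol.
  CH(COCH3): pendant –COCH3: carbonyl C bonded to two carbons → ketone.
  CH(OCOCH3): pendant –OC(=O)CH3: an acyloxy group → ester.
  CH2CONHCH2: –C(=O)–N– linkage → amide (the N is not an amine).
  CH=CH: C=C double bond → alkene.
  CH(COBr): pendant –C(=O)X: carbonyl C bonded to C and halogen → acyl halide.
  CH2CONHCH2: –C(=O)–N– linkage → amide (the N is not an amine).
  CO: –C(=O)– with carbon on both sides → ketone.
  CH2NO2: –NO2 on carbon → nitro group.
No segment is a amine: CH2CONHCH2 is amide, not amine; CH2CONHCH2 is amide, not amine; CH2NO2 is nitro, not amine. → 0.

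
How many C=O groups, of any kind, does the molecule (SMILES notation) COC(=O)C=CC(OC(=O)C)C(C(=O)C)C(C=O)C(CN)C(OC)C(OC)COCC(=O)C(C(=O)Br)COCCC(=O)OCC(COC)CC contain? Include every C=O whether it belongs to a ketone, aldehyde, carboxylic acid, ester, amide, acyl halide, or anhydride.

7

CH3OOC: ester, 1 C=O (running total 1).
CH(OCOCH3): ester, 1 C=O (running total 2).
CH(COCH3): ketone, 1 C=O (running total 3).
CH(CHO): aldehyde, 1 C=O (running total 4).
CO: ketone, 1 C=O (running total 5).
CH(COBr): acyl halide, 1 C=O (running total 6).
CH2COOCH2: ester, 1 C=O (running total 7).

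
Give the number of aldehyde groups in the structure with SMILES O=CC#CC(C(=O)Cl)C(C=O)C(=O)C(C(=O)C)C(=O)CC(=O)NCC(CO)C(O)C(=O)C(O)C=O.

3

Reading the structure from left to right:
  OHC: terminal –CHO: carbonyl C bonded to H and C → aldehyde.
  C≡C: C≡C triple bond → alkyne.
  CH(COCl): pendant –C(=O)X: carbonyl C bonded to C and halogen → acyl halide.
  CH(CHO): pendant –CHO: carbonyl C bonded to C and H → aldehyde.
  CO: –C(=O)– with carbon on both sides → ketone.
  CH(COCH3): pendant –COCH3: carbonyl C bonded to two carbons → ketone.
  CO: –C(=O)– with carbon on both sides → ketone.
  CH2CONHCH2: –C(=O)–N– linkage → amide (the N is not an amine).
  CH(CH2OH): pendant –CH2OH on an sp³ backbone C → alcohol.
  CH(OH): –OH on an sp³ carbon → alcohol (secondary).
  CO: –C(=O)– with carbon on both sides → ketone.
  CH(OH): –OH on an sp³ carbon → alcohol (secondary).
  CHO: terminal –CHO: carbonyl C bonded to H and C → aldehyde.
Aldehyde appears at: OHC, CH(CHO), CHO → 3.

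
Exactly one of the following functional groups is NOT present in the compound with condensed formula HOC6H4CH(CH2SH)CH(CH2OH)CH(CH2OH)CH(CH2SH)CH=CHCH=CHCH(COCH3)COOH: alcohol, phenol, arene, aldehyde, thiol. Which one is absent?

arene: present (HOC6H4 — –OH attached directly to an aromatic ring → phenol (not alcohol); the ring itself is an arene).
phenol: present (HOC6H4 — –OH attached directly to an aromatic ring → phenol (not alcohol); the ring itself is an arene).
thiol: present (CH(CH2SH) — pendant –CH2SH → thiol).
alcohol: present (CH(CH2OH) — pendant –CH2OH on an sp³ backbone C → alcohol).
aldehyde: absent. In CH(COCH3), the carbonyl carbon is bonded to two carbons, so it is a ketone, not an aldehyde. In COOH, the carbonyl carbon bears –OH, not –H, so it is a carboxylic acid.

aldehyde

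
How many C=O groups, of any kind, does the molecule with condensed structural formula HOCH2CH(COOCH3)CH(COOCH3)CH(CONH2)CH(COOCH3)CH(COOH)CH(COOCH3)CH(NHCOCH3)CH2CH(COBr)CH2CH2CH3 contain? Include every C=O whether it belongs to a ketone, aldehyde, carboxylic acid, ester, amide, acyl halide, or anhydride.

8

CH(COOCH3): ester, 1 C=O (running total 1).
CH(COOCH3): ester, 1 C=O (running total 2).
CH(CONH2): amide, 1 C=O (running total 3).
CH(COOCH3): ester, 1 C=O (running total 4).
CH(COOH): carboxylic acid, 1 C=O (running total 5).
CH(COOCH3): ester, 1 C=O (running total 6).
CH(NHCOCH3): amide, 1 C=O (running total 7).
CH(COBr): acyl halide, 1 C=O (running total 8).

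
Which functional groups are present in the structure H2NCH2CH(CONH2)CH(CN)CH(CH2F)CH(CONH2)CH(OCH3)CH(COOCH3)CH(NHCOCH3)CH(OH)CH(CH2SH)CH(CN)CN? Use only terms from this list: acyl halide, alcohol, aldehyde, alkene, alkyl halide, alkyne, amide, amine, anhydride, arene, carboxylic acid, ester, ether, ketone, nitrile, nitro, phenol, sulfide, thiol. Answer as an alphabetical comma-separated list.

alcohol, alkyl halide, amide, amine, ester, ether, nitrile, thiol

Working along the chain:
  H2NCH2: –NH2 on an sp³ carbon with no adjacent C=O → amine.
  CH(CONH2): pendant –CONH2: carbonyl C bonded to C and N → amide.
  CH(CN): pendant –C≡N: nitrile.
  CH(CH2F): pendant –CH2X: halogen on sp³ carbon → alkyl halide.
  CH(CONH2): pendant –CONH2: carbonyl C bonded to C and N → amide.
  CH(OCH3): pendant –OCH3: C–O–C with sp³ C, no adjacent C=O → ether.
  CH(COOCH3): pendant –COOCH3: carbonyl C bonded to C and –OCH3 → ester.
  CH(NHCOCH3): pendant –NHC(=O)CH3: N bonded to a carbonyl → amide (not amine).
  CH(OH): –OH on an sp³ carbon → alcohol (secondary).
  CH(CH2SH): pendant –CH2SH → thiol.
  CH(CN): pendant –C≡N: nitrile.
  CN: –C≡N: carbon triple-bonded to nitrogen → nitrile.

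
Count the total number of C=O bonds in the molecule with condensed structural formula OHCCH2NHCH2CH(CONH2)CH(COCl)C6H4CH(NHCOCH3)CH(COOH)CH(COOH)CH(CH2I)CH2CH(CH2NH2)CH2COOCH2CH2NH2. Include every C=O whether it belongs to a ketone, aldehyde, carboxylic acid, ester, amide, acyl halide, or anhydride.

7

OHC: aldehyde, 1 C=O (running total 1).
CH(CONH2): amide, 1 C=O (running total 2).
CH(COCl): acyl halide, 1 C=O (running total 3).
CH(NHCOCH3): amide, 1 C=O (running total 4).
CH(COOH): carboxylic acid, 1 C=O (running total 5).
CH(COOH): carboxylic acid, 1 C=O (running total 6).
CH2COOCH2: ester, 1 C=O (running total 7).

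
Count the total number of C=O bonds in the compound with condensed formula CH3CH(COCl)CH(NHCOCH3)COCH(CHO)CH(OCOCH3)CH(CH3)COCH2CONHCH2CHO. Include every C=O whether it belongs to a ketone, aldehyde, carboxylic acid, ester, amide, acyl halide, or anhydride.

8

CH(COCl): acyl halide, 1 C=O (running total 1).
CH(NHCOCH3): amide, 1 C=O (running total 2).
CO: ketone, 1 C=O (running total 3).
CH(CHO): aldehyde, 1 C=O (running total 4).
CH(OCOCH3): ester, 1 C=O (running total 5).
CO: ketone, 1 C=O (running total 6).
CH2CONHCH2: amide, 1 C=O (running total 7).
CHO: aldehyde, 1 C=O (running total 8).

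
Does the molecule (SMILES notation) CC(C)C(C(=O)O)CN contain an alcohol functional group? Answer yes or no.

no

pendant –COOH: carbonyl C bonded to C and –OH → carboxylic acid.
–NH2 on an sp³ carbon with no adjacent C=O → amine.
In CH(COOH), the –OH sits on a carbonyl carbon, making it part of a carboxylic acid, not an alcohol.
The groups actually present are: amine, carboxylic acid.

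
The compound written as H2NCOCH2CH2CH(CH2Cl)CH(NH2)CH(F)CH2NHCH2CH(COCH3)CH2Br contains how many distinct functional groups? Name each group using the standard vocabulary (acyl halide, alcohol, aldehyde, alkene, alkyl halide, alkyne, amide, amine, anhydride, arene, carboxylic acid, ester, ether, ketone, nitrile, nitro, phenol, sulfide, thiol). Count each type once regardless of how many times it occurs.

–C(=O)NH2: carbonyl C bonded to C and to N → amide (the N is not a separate amine).
pendant –CH2X: halogen on sp³ carbon → alkyl halide.
–NH2 on an sp³ carbon with no adjacent C=O → amine.
halogen on an sp³ carbon → alkyl halide.
C–N–C with sp³ carbons and no adjacent C=O → amine (secondary).
pendant –COCH3: carbonyl C bonded to two carbons → ketone.
halogen on an sp³ carbon → alkyl halide.
Distinct types present: alkyl halide, amide, amine, ketone.

4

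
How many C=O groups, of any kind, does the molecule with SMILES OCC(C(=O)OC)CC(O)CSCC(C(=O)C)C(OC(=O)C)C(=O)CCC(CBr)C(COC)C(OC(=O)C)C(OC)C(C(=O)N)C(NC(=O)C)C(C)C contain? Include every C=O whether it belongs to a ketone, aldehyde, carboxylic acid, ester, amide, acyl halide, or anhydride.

7

CH(COOCH3): ester, 1 C=O (running total 1).
CH(COCH3): ketone, 1 C=O (running total 2).
CH(OCOCH3): ester, 1 C=O (running total 3).
CO: ketone, 1 C=O (running total 4).
CH(OCOCH3): ester, 1 C=O (running total 5).
CH(CONH2): amide, 1 C=O (running total 6).
CH(NHCOCH3): amide, 1 C=O (running total 7).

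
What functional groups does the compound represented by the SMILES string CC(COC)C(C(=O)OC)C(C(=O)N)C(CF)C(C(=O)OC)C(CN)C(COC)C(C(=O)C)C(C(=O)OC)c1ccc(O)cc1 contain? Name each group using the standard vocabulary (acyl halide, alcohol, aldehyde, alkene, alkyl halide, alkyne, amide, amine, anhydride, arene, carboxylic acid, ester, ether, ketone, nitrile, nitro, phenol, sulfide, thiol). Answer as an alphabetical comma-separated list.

alkyl halide, amide, amine, arene, ester, ether, ketone, phenol

Working along the chain:
  CH(CH2OCH3): pendant –CH2OCH3: C–O–C linkage → ether.
  CH(COOCH3): pendant –COOCH3: carbonyl C bonded to C and –OCH3 → ester.
  CH(CONH2): pendant –CONH2: carbonyl C bonded to C and N → amide.
  CH(CH2F): pendant –CH2X: halogen on sp³ carbon → alkyl halide.
  CH(COOCH3): pendant –COOCH3: carbonyl C bonded to C and –OCH3 → ester.
  CH(CH2NH2): pendant –CH2NH2: N on sp³ C, no adjacent C=O → amine.
  CH(CH2OCH3): pendant –CH2OCH3: C–O–C linkage → ether.
  CH(COCH3): pendant –COCH3: carbonyl C bonded to two carbons → ketone.
  CH(COOCH3): pendant –COOCH3: carbonyl C bonded to C and –OCH3 → ester.
  C6H4OH: –OH attached directly to an aromatic ring → phenol (not alcohol); the ring itself is an arene.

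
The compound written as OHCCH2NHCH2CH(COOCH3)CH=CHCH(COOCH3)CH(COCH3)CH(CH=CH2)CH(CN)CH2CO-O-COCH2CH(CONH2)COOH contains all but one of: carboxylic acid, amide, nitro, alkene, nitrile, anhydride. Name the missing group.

nitrile: present (CH(CN) — pendant –C≡N: nitrile).
carboxylic acid: present (COOH — –COOH: carbonyl C bonded to –OH and C → carboxylic acid (the –OH is not a separate alcohol)).
anhydride: present (CH2CO-O-COCH2 — two acyl groups sharing one oxygen, –C(=O)–O–C(=O)– → anhydride).
amide: present (CH(CONH2) — pendant –CONH2: carbonyl C bonded to C and N → amide).
alkene: present (CH=CH — C=C double bond → alkene).
nitro: no segment matches this pattern.

nitro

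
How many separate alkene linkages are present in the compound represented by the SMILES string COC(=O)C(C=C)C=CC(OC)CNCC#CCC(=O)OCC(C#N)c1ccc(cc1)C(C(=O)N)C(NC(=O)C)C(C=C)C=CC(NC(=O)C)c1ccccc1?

Taking each segment in turn:
  CH3OOC: CH3O–C(=O)–: carbonyl C bonded to C and to –OCH3 → ester (not ketone + ether).
  CH(CH=CH2): pendant –CH=CH2: C=C double bond → alkene.
  CH=CH: C=C double bond → alkene.
  CH(OCH3): pendant –OCH3: C–O–C with sp³ C, no adjacent C=O → ether.
  CH2NHCH2: C–N–C with sp³ carbons and no adjacent C=O → amine (secondary).
  C≡C: C≡C triple bond → alkyne.
  CH2COOCH2: –C(=O)–O–C with C on the carbonyl side → ester.
  CH(CN): pendant –C≡N: nitrile.
  C6H4: para-disubstituted benzene ring → arene.
  CH(CONH2): pendant –CONH2: carbonyl C bonded to C and N → amide.
  CH(NHCOCH3): pendant –NHC(=O)CH3: N bonded to a carbonyl → amide (not amine).
  CH(CH=CH2): pendant –CH=CH2: C=C double bond → alkene.
  CH=CH: C=C double bond → alkene.
  CH(NHCOCH3): pendant –NHC(=O)CH3: N bonded to a carbonyl → amide (not amine).
  C6H5: –C6H5 phenyl ring → arene.
Alkene appears at: CH(CH=CH2), CH=CH, CH(CH=CH2), CH=CH → 4.

4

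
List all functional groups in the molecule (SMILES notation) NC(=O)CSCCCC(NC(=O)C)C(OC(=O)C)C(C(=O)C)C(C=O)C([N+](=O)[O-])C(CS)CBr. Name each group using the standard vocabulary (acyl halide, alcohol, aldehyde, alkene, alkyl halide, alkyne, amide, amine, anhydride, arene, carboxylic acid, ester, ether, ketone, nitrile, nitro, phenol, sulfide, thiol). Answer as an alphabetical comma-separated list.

–C(=O)NH2: carbonyl C bonded to C and to N → amide (the N is not a separate amine).
C–S–C linkage → sulfide (thioether).
pendant –NHC(=O)CH3: N bonded to a carbonyl → amide (not amine).
pendant –OC(=O)CH3: an acyloxy group → ester.
pendant –COCH3: carbonyl C bonded to two carbons → ketone.
pendant –CHO: carbonyl C bonded to C and H → aldehyde.
–NO2 on an sp³ carbon → nitro (the N=O is not a carbonyl).
pendant –CH2SH → thiol.
halogen on an sp³ carbon → alkyl halide.

aldehyde, alkyl halide, amide, ester, ketone, nitro, sulfide, thiol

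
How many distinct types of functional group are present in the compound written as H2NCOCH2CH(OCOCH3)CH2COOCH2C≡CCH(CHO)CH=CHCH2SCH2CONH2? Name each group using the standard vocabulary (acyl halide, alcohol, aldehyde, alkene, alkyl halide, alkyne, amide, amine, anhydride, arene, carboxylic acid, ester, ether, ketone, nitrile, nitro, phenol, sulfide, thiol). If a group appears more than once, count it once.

6

–C(=O)NH2: carbonyl C bonded to C and to N → amide (the N is not a separate amine).
pendant –OC(=O)CH3: an acyloxy group → ester.
–C(=O)–O–C with C on the carbonyl side → ester.
C≡C triple bond → alkyne.
pendant –CHO: carbonyl C bonded to C and H → aldehyde.
C=C double bond → alkene.
C–S–C linkage → sulfide (thioether).
–C(=O)NH2: carbonyl C bonded to C and to N → amide (the N is not a separate amine).
Distinct types present: aldehyde, alkene, alkyne, amide, ester, sulfide.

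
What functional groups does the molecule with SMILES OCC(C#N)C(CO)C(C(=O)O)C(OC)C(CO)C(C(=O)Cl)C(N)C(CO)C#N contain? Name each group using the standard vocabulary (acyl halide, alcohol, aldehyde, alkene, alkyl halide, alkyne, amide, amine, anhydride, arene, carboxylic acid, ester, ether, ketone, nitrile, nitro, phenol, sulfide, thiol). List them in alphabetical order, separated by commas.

acyl halide, alcohol, amine, carboxylic acid, ether, nitrile

HO– on an sp³ carbon → alcohol.
pendant –C≡N: nitrile.
pendant –CH2OH on an sp³ backbone C → alcohol.
pendant –COOH: carbonyl C bonded to C and –OH → carboxylic acid.
pendant –OCH3: C–O–C with sp³ C, no adjacent C=O → ether.
pendant –CH2OH on an sp³ backbone C → alcohol.
pendant –C(=O)X: carbonyl C bonded to C and halogen → acyl halide.
–NH2 on an sp³ carbon with no adjacent C=O → amine.
pendant –CH2OH on an sp³ backbone C → alcohol.
–C≡N: carbon triple-bonded to nitrogen → nitrile.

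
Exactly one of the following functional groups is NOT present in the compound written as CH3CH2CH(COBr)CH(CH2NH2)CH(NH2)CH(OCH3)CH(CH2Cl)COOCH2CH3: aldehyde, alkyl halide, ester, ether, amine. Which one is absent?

aldehyde

ester: present (COOCH2CH3 — –C(=O)OCH2CH3: carbonyl C bonded to C and to –OEt → ester).
ether: present (CH(OCH3) — pendant –OCH3: C–O–C with sp³ C, no adjacent C=O → ether).
amine: present (CH(CH2NH2) — pendant –CH2NH2: N on sp³ C, no adjacent C=O → amine).
alkyl halide: present (CH(CH2Cl) — pendant –CH2X: halogen on sp³ carbon → alkyl halide).
aldehyde: no segment matches this pattern.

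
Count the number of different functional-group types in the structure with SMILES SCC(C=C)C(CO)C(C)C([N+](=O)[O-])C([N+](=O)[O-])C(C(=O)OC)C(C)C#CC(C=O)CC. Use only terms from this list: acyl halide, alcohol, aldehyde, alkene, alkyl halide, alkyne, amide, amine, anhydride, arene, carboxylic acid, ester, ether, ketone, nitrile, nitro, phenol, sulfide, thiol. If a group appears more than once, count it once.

7

Working along the chain:
  HSCH2: –SH on an sp³ carbon → thiol.
  CH(CH=CH2): pendant –CH=CH2: C=C double bond → alkene.
  CH(CH2OH): pendant –CH2OH on an sp³ backbone C → alcohol.
  CH(NO2): –NO2 on an sp³ carbon → nitro (the N=O is not a carbonyl).
  CH(NO2): –NO2 on an sp³ carbon → nitro (the N=O is not a carbonyl).
  CH(COOCH3): pendant –COOCH3: carbonyl C bonded to C and –OCH3 → ester.
  C≡C: C≡C triple bond → alkyne.
  CH(CHO): pendant –CHO: carbonyl C bonded to C and H → aldehyde.
Distinct types present: alcohol, aldehyde, alkene, alkyne, ester, nitro, thiol.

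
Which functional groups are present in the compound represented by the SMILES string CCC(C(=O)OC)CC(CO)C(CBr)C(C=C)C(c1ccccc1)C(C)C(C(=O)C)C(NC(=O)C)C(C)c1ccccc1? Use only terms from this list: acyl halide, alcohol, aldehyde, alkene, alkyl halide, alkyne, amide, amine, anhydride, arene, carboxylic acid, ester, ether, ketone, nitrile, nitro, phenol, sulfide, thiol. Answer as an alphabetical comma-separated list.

alcohol, alkene, alkyl halide, amide, arene, ester, ketone

pendant –COOCH3: carbonyl C bonded to C and –OCH3 → ester.
pendant –CH2OH on an sp³ backbone C → alcohol.
pendant –CH2X: halogen on sp³ carbon → alkyl halide.
pendant –CH=CH2: C=C double bond → alkene.
pendant –C6H5: benzene ring → arene.
pendant –COCH3: carbonyl C bonded to two carbons → ketone.
pendant –NHC(=O)CH3: N bonded to a carbonyl → amide (not amine).
–C6H5 phenyl ring → arene.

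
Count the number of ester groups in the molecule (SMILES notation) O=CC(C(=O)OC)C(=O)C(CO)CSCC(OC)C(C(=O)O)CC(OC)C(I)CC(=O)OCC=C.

2

terminal –CHO: carbonyl C bonded to H and C → aldehyde.
pendant –COOCH3: carbonyl C bonded to C and –OCH3 → ester.
–C(=O)– with carbon on both sides → ketone.
pendant –CH2OH on an sp³ backbone C → alcohol.
C–S–C linkage → sulfide (thioether).
pendant –OCH3: C–O–C with sp³ C, no adjacent C=O → ether.
pendant –COOH: carbonyl C bonded to C and –OH → carboxylic acid.
pendant –OCH3: C–O–C with sp³ C, no adjacent C=O → ether.
halogen on an sp³ carbon → alkyl halide.
–C(=O)–O–C with C on the carbonyl side → ester.
C=C double bond → alkene.
Ester appears at: CH(COOCH3), CH2COOCH2 → 2.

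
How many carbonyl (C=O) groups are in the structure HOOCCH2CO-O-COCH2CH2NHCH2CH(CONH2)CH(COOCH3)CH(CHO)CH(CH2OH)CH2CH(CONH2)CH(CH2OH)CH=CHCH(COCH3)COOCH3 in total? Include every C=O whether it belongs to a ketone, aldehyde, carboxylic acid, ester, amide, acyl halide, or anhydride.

HOOC: carboxylic acid, 1 C=O (running total 1).
CH2CO-O-COCH2: anhydride, 2 C=O (running total 3).
CH(CONH2): amide, 1 C=O (running total 4).
CH(COOCH3): ester, 1 C=O (running total 5).
CH(CHO): aldehyde, 1 C=O (running total 6).
CH(CONH2): amide, 1 C=O (running total 7).
CH(COCH3): ketone, 1 C=O (running total 8).
COOCH3: ester, 1 C=O (running total 9).

9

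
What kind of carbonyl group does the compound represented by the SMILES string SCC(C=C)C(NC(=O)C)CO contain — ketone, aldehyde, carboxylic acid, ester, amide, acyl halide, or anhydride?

amide

The carbonyl is in the CH(NHCOCH3) segment: pendant –NHC(=O)CH3: N bonded to a carbonyl → amide (not amine).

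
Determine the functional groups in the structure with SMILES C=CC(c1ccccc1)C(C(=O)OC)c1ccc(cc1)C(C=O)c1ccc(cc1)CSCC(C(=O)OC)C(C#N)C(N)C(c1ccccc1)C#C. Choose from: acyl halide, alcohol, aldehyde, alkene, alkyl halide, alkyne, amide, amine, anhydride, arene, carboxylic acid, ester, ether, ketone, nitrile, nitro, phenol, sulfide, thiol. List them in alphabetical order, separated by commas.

Reading the structure from left to right:
  CH2=CH: C=C double bond → alkene.
  CH(C6H5): pendant –C6H5: benzene ring → arene.
  CH(COOCH3): pendant –COOCH3: carbonyl C bonded to C and –OCH3 → ester.
  C6H4: para-disubstituted benzene ring → arene.
  CH(CHO): pendant –CHO: carbonyl C bonded to C and H → aldehyde.
  C6H4: para-disubstituted benzene ring → arene.
  CH2SCH2: C–S–C linkage → sulfide (thioether).
  CH(COOCH3): pendant –COOCH3: carbonyl C bonded to C and –OCH3 → ester.
  CH(CN): pendant –C≡N: nitrile.
  CH(NH2): –NH2 on an sp³ carbon with no adjacent C=O → amine.
  CH(C6H5): pendant –C6H5: benzene ring → arene.
  C≡CH: C≡C triple bond → alkyne.

aldehyde, alkene, alkyne, amine, arene, ester, nitrile, sulfide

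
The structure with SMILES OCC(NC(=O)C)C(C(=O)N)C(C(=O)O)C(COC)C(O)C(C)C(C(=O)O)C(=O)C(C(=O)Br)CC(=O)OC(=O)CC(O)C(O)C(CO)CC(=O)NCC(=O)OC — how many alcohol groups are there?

HO– on an sp³ carbon → alcohol.
pendant –NHC(=O)CH3: N bonded to a carbonyl → amide (not amine).
pendant –CONH2: carbonyl C bonded to C and N → amide.
pendant –COOH: carbonyl C bonded to C and –OH → carboxylic acid.
pendant –CH2OCH3: C–O–C linkage → ether.
–OH on an sp³ carbon → alcohol (secondary).
pendant –COOH: carbonyl C bonded to C and –OH → carboxylic acid.
–C(=O)– with carbon on both sides → ketone.
pendant –C(=O)X: carbonyl C bonded to C and halogen → acyl halide.
two acyl groups sharing one oxygen, –C(=O)–O–C(=O)– → anhydride.
–OH on an sp³ carbon → alcohol (secondary).
–OH on an sp³ carbon → alcohol (secondary).
pendant –CH2OH on an sp³ backbone C → alcohol.
–C(=O)–N– linkage → amide (the N is not an amine).
–C(=O)OCH3: carbonyl C bonded to C and to –OCH3 → ester (not ketone + ether).
Alcohol appears at: HOCH2, CH(OH), CH(OH), CH(OH), CH(CH2OH) → 5.

5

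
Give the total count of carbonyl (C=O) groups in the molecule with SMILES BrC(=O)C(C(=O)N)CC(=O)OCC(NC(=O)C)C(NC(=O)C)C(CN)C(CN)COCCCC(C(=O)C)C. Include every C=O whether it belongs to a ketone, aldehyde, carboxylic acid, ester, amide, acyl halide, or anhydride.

6

BrCO: acyl halide, 1 C=O (running total 1).
CH(CONH2): amide, 1 C=O (running total 2).
CH2COOCH2: ester, 1 C=O (running total 3).
CH(NHCOCH3): amide, 1 C=O (running total 4).
CH(NHCOCH3): amide, 1 C=O (running total 5).
CH(COCH3): ketone, 1 C=O (running total 6).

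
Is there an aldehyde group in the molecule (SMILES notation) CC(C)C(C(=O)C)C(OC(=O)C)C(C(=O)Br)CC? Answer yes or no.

Reading the structure from left to right:
  CH(COCH3): pendant –COCH3: carbonyl C bonded to two carbons → ketone.
  CH(OCOCH3): pendant –OC(=O)CH3: an acyloxy group → ester.
  CH(COBr): pendant –C(=O)X: carbonyl C bonded to C and halogen → acyl halide.
In CH(COCH3), the carbonyl carbon is bonded to two carbons, so it is a ketone, not an aldehyde.
The groups actually present are: acyl halide, ester, ketone.

no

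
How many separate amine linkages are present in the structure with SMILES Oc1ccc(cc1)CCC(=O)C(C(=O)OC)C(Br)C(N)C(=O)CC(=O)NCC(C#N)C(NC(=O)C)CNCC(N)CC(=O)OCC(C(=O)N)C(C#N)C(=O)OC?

–OH attached directly to an aromatic ring → phenol (not alcohol); the ring itself is an arene.
–C(=O)– with carbon on both sides → ketone.
pendant –COOCH3: carbonyl C bonded to C and –OCH3 → ester.
halogen on an sp³ carbon → alkyl halide.
–NH2 on an sp³ carbon with no adjacent C=O → amine.
–C(=O)– with carbon on both sides → ketone.
–C(=O)–N– linkage → amide (the N is not an amine).
pendant –C≡N: nitrile.
pendant –NHC(=O)CH3: N bonded to a carbonyl → amide (not amine).
C–N–C with sp³ carbons and no adjacent C=O → amine (secondary).
–NH2 on an sp³ carbon with no adjacent C=O → amine.
–C(=O)–O–C with C on the carbonyl side → ester.
pendant –CONH2: carbonyl C bonded to C and N → amide.
pendant –C≡N: nitrile.
–C(=O)OCH3: carbonyl C bonded to C and to –OCH3 → ester (not ketone + ether).
Amine appears at: CH(NH2), CH2NHCH2, CH(NH2) → 3.

3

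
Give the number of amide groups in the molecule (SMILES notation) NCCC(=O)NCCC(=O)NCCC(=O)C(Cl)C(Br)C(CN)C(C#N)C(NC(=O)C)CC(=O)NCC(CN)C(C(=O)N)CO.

5

–NH2 on an sp³ carbon with no adjacent C=O → amine.
–C(=O)–N– linkage → amide (the N is not an amine).
–C(=O)–N– linkage → amide (the N is not an amine).
–C(=O)– with carbon on both sides → ketone.
halogen on an sp³ carbon → alkyl halide.
halogen on an sp³ carbon → alkyl halide.
pendant –CH2NH2: N on sp³ C, no adjacent C=O → amine.
pendant –C≡N: nitrile.
pendant –NHC(=O)CH3: N bonded to a carbonyl → amide (not amine).
–C(=O)–N– linkage → amide (the N is not an amine).
pendant –CH2NH2: N on sp³ C, no adjacent C=O → amine.
pendant –CONH2: carbonyl C bonded to C and N → amide.
–OH on an sp³ carbon → alcohol.
Amide appears at: CH2CONHCH2, CH2CONHCH2, CH(NHCOCH3), CH2CONHCH2, CH(CONH2) → 5.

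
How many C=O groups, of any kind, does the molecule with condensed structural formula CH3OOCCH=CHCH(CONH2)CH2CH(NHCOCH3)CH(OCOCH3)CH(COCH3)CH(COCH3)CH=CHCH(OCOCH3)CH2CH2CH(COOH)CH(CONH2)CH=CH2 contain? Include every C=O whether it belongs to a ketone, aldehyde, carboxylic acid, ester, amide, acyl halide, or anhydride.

CH3OOC: ester, 1 C=O (running total 1).
CH(CONH2): amide, 1 C=O (running total 2).
CH(NHCOCH3): amide, 1 C=O (running total 3).
CH(OCOCH3): ester, 1 C=O (running total 4).
CH(COCH3): ketone, 1 C=O (running total 5).
CH(COCH3): ketone, 1 C=O (running total 6).
CH(OCOCH3): ester, 1 C=O (running total 7).
CH(COOH): carboxylic acid, 1 C=O (running total 8).
CH(CONH2): amide, 1 C=O (running total 9).

9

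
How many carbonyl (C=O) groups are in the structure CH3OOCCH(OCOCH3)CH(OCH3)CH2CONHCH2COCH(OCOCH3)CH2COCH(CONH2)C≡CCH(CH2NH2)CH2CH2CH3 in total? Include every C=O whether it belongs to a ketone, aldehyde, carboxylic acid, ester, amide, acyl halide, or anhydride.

CH3OOC: ester, 1 C=O (running total 1).
CH(OCOCH3): ester, 1 C=O (running total 2).
CH2CONHCH2: amide, 1 C=O (running total 3).
CO: ketone, 1 C=O (running total 4).
CH(OCOCH3): ester, 1 C=O (running total 5).
CO: ketone, 1 C=O (running total 6).
CH(CONH2): amide, 1 C=O (running total 7).

7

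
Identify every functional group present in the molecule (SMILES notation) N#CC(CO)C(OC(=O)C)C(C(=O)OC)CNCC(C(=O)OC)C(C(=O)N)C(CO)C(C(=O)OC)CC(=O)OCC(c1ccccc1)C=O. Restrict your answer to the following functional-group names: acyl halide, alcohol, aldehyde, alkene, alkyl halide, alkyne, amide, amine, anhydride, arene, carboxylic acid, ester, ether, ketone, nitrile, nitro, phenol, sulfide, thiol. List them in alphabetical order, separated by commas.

alcohol, aldehyde, amide, amine, arene, ester, nitrile

N≡C–: carbon triple-bonded to nitrogen → nitrile.
pendant –CH2OH on an sp³ backbone C → alcohol.
pendant –OC(=O)CH3: an acyloxy group → ester.
pendant –COOCH3: carbonyl C bonded to C and –OCH3 → ester.
C–N–C with sp³ carbons and no adjacent C=O → amine (secondary).
pendant –COOCH3: carbonyl C bonded to C and –OCH3 → ester.
pendant –CONH2: carbonyl C bonded to C and N → amide.
pendant –CH2OH on an sp³ backbone C → alcohol.
pendant –COOCH3: carbonyl C bonded to C and –OCH3 → ester.
–C(=O)–O–C with C on the carbonyl side → ester.
pendant –C6H5: benzene ring → arene.
terminal –CHO: carbonyl C bonded to H and C → aldehyde.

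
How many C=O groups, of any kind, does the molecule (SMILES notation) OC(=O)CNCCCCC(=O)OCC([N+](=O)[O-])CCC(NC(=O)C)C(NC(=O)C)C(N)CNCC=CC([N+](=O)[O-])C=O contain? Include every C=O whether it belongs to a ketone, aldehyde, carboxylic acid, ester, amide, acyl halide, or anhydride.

5

HOOC: carboxylic acid, 1 C=O (running total 1).
CH2COOCH2: ester, 1 C=O (running total 2).
CH(NHCOCH3): amide, 1 C=O (running total 3).
CH(NHCOCH3): amide, 1 C=O (running total 4).
CHO: aldehyde, 1 C=O (running total 5).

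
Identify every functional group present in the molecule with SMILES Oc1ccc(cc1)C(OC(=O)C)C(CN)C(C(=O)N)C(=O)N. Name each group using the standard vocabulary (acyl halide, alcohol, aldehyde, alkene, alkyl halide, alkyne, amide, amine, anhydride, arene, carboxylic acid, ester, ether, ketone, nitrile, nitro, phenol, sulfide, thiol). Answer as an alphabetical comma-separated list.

amide, amine, arene, ester, phenol

Reading the structure from left to right:
  HOC6H4: –OH attached directly to an aromatic ring → phenol (not alcohol); the ring itself is an arene.
  CH(OCOCH3): pendant –OC(=O)CH3: an acyloxy group → ester.
  CH(CH2NH2): pendant –CH2NH2: N on sp³ C, no adjacent C=O → amine.
  CH(CONH2): pendant –CONH2: carbonyl C bonded to C and N → amide.
  CONH2: –C(=O)NH2: carbonyl C bonded to C and to N → amide (the N is not a separate amine).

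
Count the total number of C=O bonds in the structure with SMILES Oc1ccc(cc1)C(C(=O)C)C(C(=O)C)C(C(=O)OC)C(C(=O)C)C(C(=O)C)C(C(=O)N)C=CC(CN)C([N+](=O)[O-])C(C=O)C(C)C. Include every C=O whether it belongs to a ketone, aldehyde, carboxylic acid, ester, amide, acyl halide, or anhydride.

7

CH(COCH3): ketone, 1 C=O (running total 1).
CH(COCH3): ketone, 1 C=O (running total 2).
CH(COOCH3): ester, 1 C=O (running total 3).
CH(COCH3): ketone, 1 C=O (running total 4).
CH(COCH3): ketone, 1 C=O (running total 5).
CH(CONH2): amide, 1 C=O (running total 6).
CH(CHO): aldehyde, 1 C=O (running total 7).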